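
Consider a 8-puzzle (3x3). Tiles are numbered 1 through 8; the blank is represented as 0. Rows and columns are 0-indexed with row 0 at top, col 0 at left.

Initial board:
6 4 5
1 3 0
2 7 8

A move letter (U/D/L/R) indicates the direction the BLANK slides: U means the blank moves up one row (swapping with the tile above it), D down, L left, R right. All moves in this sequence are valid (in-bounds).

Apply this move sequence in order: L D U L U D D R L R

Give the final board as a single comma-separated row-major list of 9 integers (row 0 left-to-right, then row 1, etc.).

Answer: 6, 4, 5, 2, 1, 3, 7, 0, 8

Derivation:
After move 1 (L):
6 4 5
1 0 3
2 7 8

After move 2 (D):
6 4 5
1 7 3
2 0 8

After move 3 (U):
6 4 5
1 0 3
2 7 8

After move 4 (L):
6 4 5
0 1 3
2 7 8

After move 5 (U):
0 4 5
6 1 3
2 7 8

After move 6 (D):
6 4 5
0 1 3
2 7 8

After move 7 (D):
6 4 5
2 1 3
0 7 8

After move 8 (R):
6 4 5
2 1 3
7 0 8

After move 9 (L):
6 4 5
2 1 3
0 7 8

After move 10 (R):
6 4 5
2 1 3
7 0 8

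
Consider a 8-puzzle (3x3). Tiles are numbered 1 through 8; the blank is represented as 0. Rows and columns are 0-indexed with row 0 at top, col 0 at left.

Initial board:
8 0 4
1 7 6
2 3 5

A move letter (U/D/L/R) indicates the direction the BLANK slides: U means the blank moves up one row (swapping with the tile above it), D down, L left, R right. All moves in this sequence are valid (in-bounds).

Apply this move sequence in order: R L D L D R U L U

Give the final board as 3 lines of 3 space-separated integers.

After move 1 (R):
8 4 0
1 7 6
2 3 5

After move 2 (L):
8 0 4
1 7 6
2 3 5

After move 3 (D):
8 7 4
1 0 6
2 3 5

After move 4 (L):
8 7 4
0 1 6
2 3 5

After move 5 (D):
8 7 4
2 1 6
0 3 5

After move 6 (R):
8 7 4
2 1 6
3 0 5

After move 7 (U):
8 7 4
2 0 6
3 1 5

After move 8 (L):
8 7 4
0 2 6
3 1 5

After move 9 (U):
0 7 4
8 2 6
3 1 5

Answer: 0 7 4
8 2 6
3 1 5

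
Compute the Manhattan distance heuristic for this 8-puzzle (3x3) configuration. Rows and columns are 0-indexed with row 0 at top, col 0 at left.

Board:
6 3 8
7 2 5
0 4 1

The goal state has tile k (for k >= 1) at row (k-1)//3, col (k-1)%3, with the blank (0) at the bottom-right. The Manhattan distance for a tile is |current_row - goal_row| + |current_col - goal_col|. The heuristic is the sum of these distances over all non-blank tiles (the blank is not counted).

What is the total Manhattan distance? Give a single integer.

Answer: 16

Derivation:
Tile 6: at (0,0), goal (1,2), distance |0-1|+|0-2| = 3
Tile 3: at (0,1), goal (0,2), distance |0-0|+|1-2| = 1
Tile 8: at (0,2), goal (2,1), distance |0-2|+|2-1| = 3
Tile 7: at (1,0), goal (2,0), distance |1-2|+|0-0| = 1
Tile 2: at (1,1), goal (0,1), distance |1-0|+|1-1| = 1
Tile 5: at (1,2), goal (1,1), distance |1-1|+|2-1| = 1
Tile 4: at (2,1), goal (1,0), distance |2-1|+|1-0| = 2
Tile 1: at (2,2), goal (0,0), distance |2-0|+|2-0| = 4
Sum: 3 + 1 + 3 + 1 + 1 + 1 + 2 + 4 = 16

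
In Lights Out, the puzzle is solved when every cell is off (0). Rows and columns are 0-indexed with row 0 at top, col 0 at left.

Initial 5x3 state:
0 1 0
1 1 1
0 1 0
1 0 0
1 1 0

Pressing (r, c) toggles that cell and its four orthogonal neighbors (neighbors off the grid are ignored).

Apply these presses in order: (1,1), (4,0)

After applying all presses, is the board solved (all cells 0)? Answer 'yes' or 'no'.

After press 1 at (1,1):
0 0 0
0 0 0
0 0 0
1 0 0
1 1 0

After press 2 at (4,0):
0 0 0
0 0 0
0 0 0
0 0 0
0 0 0

Lights still on: 0

Answer: yes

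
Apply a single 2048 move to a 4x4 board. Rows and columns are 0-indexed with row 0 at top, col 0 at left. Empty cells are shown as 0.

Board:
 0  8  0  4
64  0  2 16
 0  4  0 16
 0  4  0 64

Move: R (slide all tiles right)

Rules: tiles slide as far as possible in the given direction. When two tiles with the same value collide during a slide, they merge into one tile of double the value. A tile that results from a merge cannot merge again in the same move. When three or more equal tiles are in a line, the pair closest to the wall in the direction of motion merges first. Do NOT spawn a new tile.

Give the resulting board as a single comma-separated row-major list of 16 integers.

Slide right:
row 0: [0, 8, 0, 4] -> [0, 0, 8, 4]
row 1: [64, 0, 2, 16] -> [0, 64, 2, 16]
row 2: [0, 4, 0, 16] -> [0, 0, 4, 16]
row 3: [0, 4, 0, 64] -> [0, 0, 4, 64]

Answer: 0, 0, 8, 4, 0, 64, 2, 16, 0, 0, 4, 16, 0, 0, 4, 64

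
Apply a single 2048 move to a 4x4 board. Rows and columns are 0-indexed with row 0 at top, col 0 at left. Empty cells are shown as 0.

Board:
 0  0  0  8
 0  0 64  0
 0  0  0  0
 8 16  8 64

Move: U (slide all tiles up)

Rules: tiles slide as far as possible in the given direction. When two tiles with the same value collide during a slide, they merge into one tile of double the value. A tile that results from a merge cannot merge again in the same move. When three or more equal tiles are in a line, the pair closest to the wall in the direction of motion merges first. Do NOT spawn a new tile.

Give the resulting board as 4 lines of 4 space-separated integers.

Slide up:
col 0: [0, 0, 0, 8] -> [8, 0, 0, 0]
col 1: [0, 0, 0, 16] -> [16, 0, 0, 0]
col 2: [0, 64, 0, 8] -> [64, 8, 0, 0]
col 3: [8, 0, 0, 64] -> [8, 64, 0, 0]

Answer:  8 16 64  8
 0  0  8 64
 0  0  0  0
 0  0  0  0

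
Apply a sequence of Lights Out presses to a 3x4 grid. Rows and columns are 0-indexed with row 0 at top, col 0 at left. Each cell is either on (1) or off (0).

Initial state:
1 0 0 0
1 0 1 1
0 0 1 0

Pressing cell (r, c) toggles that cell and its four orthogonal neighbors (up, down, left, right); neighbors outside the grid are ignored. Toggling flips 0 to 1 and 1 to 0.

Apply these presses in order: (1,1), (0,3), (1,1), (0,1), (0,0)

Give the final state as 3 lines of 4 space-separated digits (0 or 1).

Answer: 1 0 0 1
0 1 1 0
0 0 1 0

Derivation:
After press 1 at (1,1):
1 1 0 0
0 1 0 1
0 1 1 0

After press 2 at (0,3):
1 1 1 1
0 1 0 0
0 1 1 0

After press 3 at (1,1):
1 0 1 1
1 0 1 0
0 0 1 0

After press 4 at (0,1):
0 1 0 1
1 1 1 0
0 0 1 0

After press 5 at (0,0):
1 0 0 1
0 1 1 0
0 0 1 0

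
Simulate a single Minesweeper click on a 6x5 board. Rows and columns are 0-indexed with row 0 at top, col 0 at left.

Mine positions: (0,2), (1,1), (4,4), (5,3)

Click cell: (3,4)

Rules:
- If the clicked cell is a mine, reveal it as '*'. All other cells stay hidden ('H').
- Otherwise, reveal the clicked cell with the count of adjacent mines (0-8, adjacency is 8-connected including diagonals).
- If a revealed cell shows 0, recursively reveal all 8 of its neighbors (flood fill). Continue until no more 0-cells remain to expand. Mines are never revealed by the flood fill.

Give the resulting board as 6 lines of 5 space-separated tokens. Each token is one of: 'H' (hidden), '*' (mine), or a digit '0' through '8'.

H H H H H
H H H H H
H H H H H
H H H H 1
H H H H H
H H H H H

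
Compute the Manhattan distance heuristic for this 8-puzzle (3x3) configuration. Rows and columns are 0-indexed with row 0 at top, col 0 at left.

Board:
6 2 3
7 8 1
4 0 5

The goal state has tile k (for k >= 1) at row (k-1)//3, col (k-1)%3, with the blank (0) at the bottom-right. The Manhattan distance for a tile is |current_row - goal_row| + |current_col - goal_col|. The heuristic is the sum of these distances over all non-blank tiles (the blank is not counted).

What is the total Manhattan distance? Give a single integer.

Tile 6: at (0,0), goal (1,2), distance |0-1|+|0-2| = 3
Tile 2: at (0,1), goal (0,1), distance |0-0|+|1-1| = 0
Tile 3: at (0,2), goal (0,2), distance |0-0|+|2-2| = 0
Tile 7: at (1,0), goal (2,0), distance |1-2|+|0-0| = 1
Tile 8: at (1,1), goal (2,1), distance |1-2|+|1-1| = 1
Tile 1: at (1,2), goal (0,0), distance |1-0|+|2-0| = 3
Tile 4: at (2,0), goal (1,0), distance |2-1|+|0-0| = 1
Tile 5: at (2,2), goal (1,1), distance |2-1|+|2-1| = 2
Sum: 3 + 0 + 0 + 1 + 1 + 3 + 1 + 2 = 11

Answer: 11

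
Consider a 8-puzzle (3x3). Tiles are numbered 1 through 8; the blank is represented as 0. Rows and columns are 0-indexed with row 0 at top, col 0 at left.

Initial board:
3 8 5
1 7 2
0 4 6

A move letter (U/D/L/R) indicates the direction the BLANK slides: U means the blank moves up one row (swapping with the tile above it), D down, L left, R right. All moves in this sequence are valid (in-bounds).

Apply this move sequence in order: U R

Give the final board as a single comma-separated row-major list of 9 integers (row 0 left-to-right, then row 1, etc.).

Answer: 3, 8, 5, 7, 0, 2, 1, 4, 6

Derivation:
After move 1 (U):
3 8 5
0 7 2
1 4 6

After move 2 (R):
3 8 5
7 0 2
1 4 6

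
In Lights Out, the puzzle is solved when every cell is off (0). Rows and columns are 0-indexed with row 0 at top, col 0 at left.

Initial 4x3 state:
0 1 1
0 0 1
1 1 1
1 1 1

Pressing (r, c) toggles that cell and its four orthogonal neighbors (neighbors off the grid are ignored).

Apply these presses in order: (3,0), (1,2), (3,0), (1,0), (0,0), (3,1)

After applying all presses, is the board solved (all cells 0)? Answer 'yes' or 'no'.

After press 1 at (3,0):
0 1 1
0 0 1
0 1 1
0 0 1

After press 2 at (1,2):
0 1 0
0 1 0
0 1 0
0 0 1

After press 3 at (3,0):
0 1 0
0 1 0
1 1 0
1 1 1

After press 4 at (1,0):
1 1 0
1 0 0
0 1 0
1 1 1

After press 5 at (0,0):
0 0 0
0 0 0
0 1 0
1 1 1

After press 6 at (3,1):
0 0 0
0 0 0
0 0 0
0 0 0

Lights still on: 0

Answer: yes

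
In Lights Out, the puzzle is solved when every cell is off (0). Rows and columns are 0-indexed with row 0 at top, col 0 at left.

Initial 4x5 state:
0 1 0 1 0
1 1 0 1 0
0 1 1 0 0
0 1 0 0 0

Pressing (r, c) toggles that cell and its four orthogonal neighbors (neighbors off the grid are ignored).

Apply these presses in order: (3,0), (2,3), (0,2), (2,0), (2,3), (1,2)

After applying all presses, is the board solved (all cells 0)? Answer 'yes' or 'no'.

After press 1 at (3,0):
0 1 0 1 0
1 1 0 1 0
1 1 1 0 0
1 0 0 0 0

After press 2 at (2,3):
0 1 0 1 0
1 1 0 0 0
1 1 0 1 1
1 0 0 1 0

After press 3 at (0,2):
0 0 1 0 0
1 1 1 0 0
1 1 0 1 1
1 0 0 1 0

After press 4 at (2,0):
0 0 1 0 0
0 1 1 0 0
0 0 0 1 1
0 0 0 1 0

After press 5 at (2,3):
0 0 1 0 0
0 1 1 1 0
0 0 1 0 0
0 0 0 0 0

After press 6 at (1,2):
0 0 0 0 0
0 0 0 0 0
0 0 0 0 0
0 0 0 0 0

Lights still on: 0

Answer: yes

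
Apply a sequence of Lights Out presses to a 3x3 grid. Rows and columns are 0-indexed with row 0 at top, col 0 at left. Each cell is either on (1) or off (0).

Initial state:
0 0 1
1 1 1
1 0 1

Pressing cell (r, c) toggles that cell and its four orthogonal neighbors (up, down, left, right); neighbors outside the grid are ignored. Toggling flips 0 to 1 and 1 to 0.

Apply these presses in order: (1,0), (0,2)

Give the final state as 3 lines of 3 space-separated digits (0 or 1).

Answer: 1 1 0
0 0 0
0 0 1

Derivation:
After press 1 at (1,0):
1 0 1
0 0 1
0 0 1

After press 2 at (0,2):
1 1 0
0 0 0
0 0 1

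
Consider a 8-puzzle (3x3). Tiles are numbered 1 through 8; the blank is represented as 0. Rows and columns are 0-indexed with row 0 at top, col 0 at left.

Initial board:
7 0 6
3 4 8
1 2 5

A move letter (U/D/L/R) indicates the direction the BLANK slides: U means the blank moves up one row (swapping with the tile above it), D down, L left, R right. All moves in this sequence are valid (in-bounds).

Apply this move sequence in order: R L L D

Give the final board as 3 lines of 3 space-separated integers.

Answer: 3 7 6
0 4 8
1 2 5

Derivation:
After move 1 (R):
7 6 0
3 4 8
1 2 5

After move 2 (L):
7 0 6
3 4 8
1 2 5

After move 3 (L):
0 7 6
3 4 8
1 2 5

After move 4 (D):
3 7 6
0 4 8
1 2 5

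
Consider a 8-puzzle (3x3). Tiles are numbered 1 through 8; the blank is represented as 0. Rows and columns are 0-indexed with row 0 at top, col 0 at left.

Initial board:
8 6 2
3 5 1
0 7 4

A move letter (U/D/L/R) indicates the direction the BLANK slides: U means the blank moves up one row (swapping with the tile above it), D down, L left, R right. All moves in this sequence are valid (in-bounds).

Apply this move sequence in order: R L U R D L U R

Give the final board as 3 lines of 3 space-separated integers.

Answer: 8 6 2
7 0 1
5 3 4

Derivation:
After move 1 (R):
8 6 2
3 5 1
7 0 4

After move 2 (L):
8 6 2
3 5 1
0 7 4

After move 3 (U):
8 6 2
0 5 1
3 7 4

After move 4 (R):
8 6 2
5 0 1
3 7 4

After move 5 (D):
8 6 2
5 7 1
3 0 4

After move 6 (L):
8 6 2
5 7 1
0 3 4

After move 7 (U):
8 6 2
0 7 1
5 3 4

After move 8 (R):
8 6 2
7 0 1
5 3 4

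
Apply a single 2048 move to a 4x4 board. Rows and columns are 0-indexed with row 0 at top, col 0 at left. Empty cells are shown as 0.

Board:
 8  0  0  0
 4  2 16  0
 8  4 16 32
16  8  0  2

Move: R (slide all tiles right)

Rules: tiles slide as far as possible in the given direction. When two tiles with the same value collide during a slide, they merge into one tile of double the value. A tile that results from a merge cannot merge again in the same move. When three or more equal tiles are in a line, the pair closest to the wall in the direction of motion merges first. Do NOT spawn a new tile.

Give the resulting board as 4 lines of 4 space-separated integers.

Answer:  0  0  0  8
 0  4  2 16
 8  4 16 32
 0 16  8  2

Derivation:
Slide right:
row 0: [8, 0, 0, 0] -> [0, 0, 0, 8]
row 1: [4, 2, 16, 0] -> [0, 4, 2, 16]
row 2: [8, 4, 16, 32] -> [8, 4, 16, 32]
row 3: [16, 8, 0, 2] -> [0, 16, 8, 2]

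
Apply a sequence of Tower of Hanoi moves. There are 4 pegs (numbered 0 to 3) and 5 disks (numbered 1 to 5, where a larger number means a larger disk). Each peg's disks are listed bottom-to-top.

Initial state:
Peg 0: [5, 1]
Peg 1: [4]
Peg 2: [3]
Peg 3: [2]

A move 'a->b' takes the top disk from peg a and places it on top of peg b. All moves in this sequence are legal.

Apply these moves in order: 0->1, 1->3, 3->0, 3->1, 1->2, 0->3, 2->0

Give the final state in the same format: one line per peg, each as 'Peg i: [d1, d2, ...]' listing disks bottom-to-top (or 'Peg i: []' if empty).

After move 1 (0->1):
Peg 0: [5]
Peg 1: [4, 1]
Peg 2: [3]
Peg 3: [2]

After move 2 (1->3):
Peg 0: [5]
Peg 1: [4]
Peg 2: [3]
Peg 3: [2, 1]

After move 3 (3->0):
Peg 0: [5, 1]
Peg 1: [4]
Peg 2: [3]
Peg 3: [2]

After move 4 (3->1):
Peg 0: [5, 1]
Peg 1: [4, 2]
Peg 2: [3]
Peg 3: []

After move 5 (1->2):
Peg 0: [5, 1]
Peg 1: [4]
Peg 2: [3, 2]
Peg 3: []

After move 6 (0->3):
Peg 0: [5]
Peg 1: [4]
Peg 2: [3, 2]
Peg 3: [1]

After move 7 (2->0):
Peg 0: [5, 2]
Peg 1: [4]
Peg 2: [3]
Peg 3: [1]

Answer: Peg 0: [5, 2]
Peg 1: [4]
Peg 2: [3]
Peg 3: [1]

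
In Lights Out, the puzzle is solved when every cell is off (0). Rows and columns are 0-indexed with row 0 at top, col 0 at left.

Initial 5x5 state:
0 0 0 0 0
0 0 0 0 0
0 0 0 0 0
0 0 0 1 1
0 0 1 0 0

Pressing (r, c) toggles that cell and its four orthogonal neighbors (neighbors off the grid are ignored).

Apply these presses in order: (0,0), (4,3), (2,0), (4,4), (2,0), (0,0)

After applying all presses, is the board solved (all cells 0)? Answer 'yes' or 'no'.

Answer: yes

Derivation:
After press 1 at (0,0):
1 1 0 0 0
1 0 0 0 0
0 0 0 0 0
0 0 0 1 1
0 0 1 0 0

After press 2 at (4,3):
1 1 0 0 0
1 0 0 0 0
0 0 0 0 0
0 0 0 0 1
0 0 0 1 1

After press 3 at (2,0):
1 1 0 0 0
0 0 0 0 0
1 1 0 0 0
1 0 0 0 1
0 0 0 1 1

After press 4 at (4,4):
1 1 0 0 0
0 0 0 0 0
1 1 0 0 0
1 0 0 0 0
0 0 0 0 0

After press 5 at (2,0):
1 1 0 0 0
1 0 0 0 0
0 0 0 0 0
0 0 0 0 0
0 0 0 0 0

After press 6 at (0,0):
0 0 0 0 0
0 0 0 0 0
0 0 0 0 0
0 0 0 0 0
0 0 0 0 0

Lights still on: 0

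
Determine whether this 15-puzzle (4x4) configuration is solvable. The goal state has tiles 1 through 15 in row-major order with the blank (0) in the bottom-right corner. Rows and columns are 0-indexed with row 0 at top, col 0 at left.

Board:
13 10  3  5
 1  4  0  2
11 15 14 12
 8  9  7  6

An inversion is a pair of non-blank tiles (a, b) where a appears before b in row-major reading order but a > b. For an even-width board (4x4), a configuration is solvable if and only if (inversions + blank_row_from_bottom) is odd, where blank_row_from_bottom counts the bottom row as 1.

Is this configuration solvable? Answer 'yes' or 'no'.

Answer: no

Derivation:
Inversions: 51
Blank is in row 1 (0-indexed from top), which is row 3 counting from the bottom (bottom = 1).
51 + 3 = 54, which is even, so the puzzle is not solvable.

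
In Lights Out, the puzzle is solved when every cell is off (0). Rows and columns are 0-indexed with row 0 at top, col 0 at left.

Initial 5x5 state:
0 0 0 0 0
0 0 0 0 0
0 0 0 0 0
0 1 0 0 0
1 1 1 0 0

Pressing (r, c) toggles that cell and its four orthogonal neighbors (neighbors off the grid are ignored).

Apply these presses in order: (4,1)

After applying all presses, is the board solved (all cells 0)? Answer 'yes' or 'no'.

After press 1 at (4,1):
0 0 0 0 0
0 0 0 0 0
0 0 0 0 0
0 0 0 0 0
0 0 0 0 0

Lights still on: 0

Answer: yes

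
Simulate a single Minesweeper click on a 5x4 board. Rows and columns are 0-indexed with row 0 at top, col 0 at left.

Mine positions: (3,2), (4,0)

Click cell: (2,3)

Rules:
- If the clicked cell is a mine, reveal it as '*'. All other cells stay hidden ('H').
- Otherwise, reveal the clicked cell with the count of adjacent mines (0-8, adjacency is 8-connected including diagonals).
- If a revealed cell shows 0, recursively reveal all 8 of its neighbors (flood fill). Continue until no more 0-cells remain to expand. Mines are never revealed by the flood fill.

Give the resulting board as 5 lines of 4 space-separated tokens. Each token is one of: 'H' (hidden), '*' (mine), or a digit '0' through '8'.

H H H H
H H H H
H H H 1
H H H H
H H H H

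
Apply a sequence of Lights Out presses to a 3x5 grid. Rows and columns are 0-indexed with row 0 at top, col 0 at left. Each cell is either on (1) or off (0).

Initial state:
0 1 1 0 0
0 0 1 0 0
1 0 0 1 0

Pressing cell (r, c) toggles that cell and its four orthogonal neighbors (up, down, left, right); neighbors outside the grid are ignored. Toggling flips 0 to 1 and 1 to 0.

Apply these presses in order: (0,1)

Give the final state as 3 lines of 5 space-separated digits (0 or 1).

After press 1 at (0,1):
1 0 0 0 0
0 1 1 0 0
1 0 0 1 0

Answer: 1 0 0 0 0
0 1 1 0 0
1 0 0 1 0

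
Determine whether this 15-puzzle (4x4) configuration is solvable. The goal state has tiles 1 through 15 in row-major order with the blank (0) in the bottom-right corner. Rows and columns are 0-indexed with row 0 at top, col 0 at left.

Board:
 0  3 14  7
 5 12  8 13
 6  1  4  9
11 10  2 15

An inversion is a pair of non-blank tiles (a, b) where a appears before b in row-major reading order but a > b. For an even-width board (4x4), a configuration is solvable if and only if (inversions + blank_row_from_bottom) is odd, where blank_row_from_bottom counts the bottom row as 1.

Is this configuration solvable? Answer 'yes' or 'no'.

Answer: yes

Derivation:
Inversions: 49
Blank is in row 0 (0-indexed from top), which is row 4 counting from the bottom (bottom = 1).
49 + 4 = 53, which is odd, so the puzzle is solvable.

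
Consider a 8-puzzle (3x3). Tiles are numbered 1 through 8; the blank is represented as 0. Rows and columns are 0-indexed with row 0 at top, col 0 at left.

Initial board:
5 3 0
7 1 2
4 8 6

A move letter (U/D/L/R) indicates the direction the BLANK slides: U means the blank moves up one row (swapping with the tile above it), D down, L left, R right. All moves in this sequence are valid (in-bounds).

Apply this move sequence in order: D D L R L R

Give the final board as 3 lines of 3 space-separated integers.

After move 1 (D):
5 3 2
7 1 0
4 8 6

After move 2 (D):
5 3 2
7 1 6
4 8 0

After move 3 (L):
5 3 2
7 1 6
4 0 8

After move 4 (R):
5 3 2
7 1 6
4 8 0

After move 5 (L):
5 3 2
7 1 6
4 0 8

After move 6 (R):
5 3 2
7 1 6
4 8 0

Answer: 5 3 2
7 1 6
4 8 0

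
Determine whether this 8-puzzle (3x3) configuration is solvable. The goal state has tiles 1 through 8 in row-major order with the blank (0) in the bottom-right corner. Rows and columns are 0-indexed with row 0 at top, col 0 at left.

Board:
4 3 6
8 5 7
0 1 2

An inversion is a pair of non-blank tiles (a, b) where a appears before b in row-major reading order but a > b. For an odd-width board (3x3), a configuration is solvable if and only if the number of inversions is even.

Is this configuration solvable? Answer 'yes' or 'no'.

Answer: yes

Derivation:
Inversions (pairs i<j in row-major order where tile[i] > tile[j] > 0): 16
16 is even, so the puzzle is solvable.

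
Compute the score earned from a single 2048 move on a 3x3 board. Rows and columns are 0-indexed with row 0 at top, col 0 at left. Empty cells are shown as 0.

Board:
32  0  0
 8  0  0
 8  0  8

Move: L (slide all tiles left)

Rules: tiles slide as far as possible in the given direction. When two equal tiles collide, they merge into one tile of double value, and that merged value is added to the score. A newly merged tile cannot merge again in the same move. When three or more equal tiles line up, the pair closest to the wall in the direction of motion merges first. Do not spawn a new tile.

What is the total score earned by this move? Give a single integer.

Slide left:
row 0: [32, 0, 0] -> [32, 0, 0]  score +0 (running 0)
row 1: [8, 0, 0] -> [8, 0, 0]  score +0 (running 0)
row 2: [8, 0, 8] -> [16, 0, 0]  score +16 (running 16)
Board after move:
32  0  0
 8  0  0
16  0  0

Answer: 16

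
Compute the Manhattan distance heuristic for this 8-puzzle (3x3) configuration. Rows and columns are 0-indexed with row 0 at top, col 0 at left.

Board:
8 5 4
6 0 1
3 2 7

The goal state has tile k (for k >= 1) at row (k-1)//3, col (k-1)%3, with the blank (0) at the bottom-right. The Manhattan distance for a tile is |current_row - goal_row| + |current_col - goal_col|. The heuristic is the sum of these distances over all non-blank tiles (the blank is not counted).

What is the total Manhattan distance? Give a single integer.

Answer: 20

Derivation:
Tile 8: (0,0)->(2,1) = 3
Tile 5: (0,1)->(1,1) = 1
Tile 4: (0,2)->(1,0) = 3
Tile 6: (1,0)->(1,2) = 2
Tile 1: (1,2)->(0,0) = 3
Tile 3: (2,0)->(0,2) = 4
Tile 2: (2,1)->(0,1) = 2
Tile 7: (2,2)->(2,0) = 2
Sum: 3 + 1 + 3 + 2 + 3 + 4 + 2 + 2 = 20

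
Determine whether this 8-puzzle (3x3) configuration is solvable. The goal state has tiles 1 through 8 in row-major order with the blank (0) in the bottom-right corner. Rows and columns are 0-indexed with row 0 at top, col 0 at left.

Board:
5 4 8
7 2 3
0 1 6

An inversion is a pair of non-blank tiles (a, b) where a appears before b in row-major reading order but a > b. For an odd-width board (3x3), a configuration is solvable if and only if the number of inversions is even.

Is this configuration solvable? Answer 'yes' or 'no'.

Answer: yes

Derivation:
Inversions (pairs i<j in row-major order where tile[i] > tile[j] > 0): 18
18 is even, so the puzzle is solvable.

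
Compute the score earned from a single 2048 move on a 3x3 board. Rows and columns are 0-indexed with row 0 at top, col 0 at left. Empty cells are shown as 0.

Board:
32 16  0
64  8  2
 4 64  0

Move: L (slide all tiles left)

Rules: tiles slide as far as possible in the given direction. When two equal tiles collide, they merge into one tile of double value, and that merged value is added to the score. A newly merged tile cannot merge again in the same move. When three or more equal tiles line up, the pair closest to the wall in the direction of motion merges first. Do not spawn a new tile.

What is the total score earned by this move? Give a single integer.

Slide left:
row 0: [32, 16, 0] -> [32, 16, 0]  score +0 (running 0)
row 1: [64, 8, 2] -> [64, 8, 2]  score +0 (running 0)
row 2: [4, 64, 0] -> [4, 64, 0]  score +0 (running 0)
Board after move:
32 16  0
64  8  2
 4 64  0

Answer: 0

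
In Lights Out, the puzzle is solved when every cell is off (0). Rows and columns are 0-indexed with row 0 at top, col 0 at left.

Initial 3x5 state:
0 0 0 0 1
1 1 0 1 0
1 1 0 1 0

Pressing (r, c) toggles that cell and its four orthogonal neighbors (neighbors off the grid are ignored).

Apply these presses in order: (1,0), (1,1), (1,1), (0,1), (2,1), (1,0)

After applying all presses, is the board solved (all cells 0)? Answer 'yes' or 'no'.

After press 1 at (1,0):
1 0 0 0 1
0 0 0 1 0
0 1 0 1 0

After press 2 at (1,1):
1 1 0 0 1
1 1 1 1 0
0 0 0 1 0

After press 3 at (1,1):
1 0 0 0 1
0 0 0 1 0
0 1 0 1 0

After press 4 at (0,1):
0 1 1 0 1
0 1 0 1 0
0 1 0 1 0

After press 5 at (2,1):
0 1 1 0 1
0 0 0 1 0
1 0 1 1 0

After press 6 at (1,0):
1 1 1 0 1
1 1 0 1 0
0 0 1 1 0

Lights still on: 9

Answer: no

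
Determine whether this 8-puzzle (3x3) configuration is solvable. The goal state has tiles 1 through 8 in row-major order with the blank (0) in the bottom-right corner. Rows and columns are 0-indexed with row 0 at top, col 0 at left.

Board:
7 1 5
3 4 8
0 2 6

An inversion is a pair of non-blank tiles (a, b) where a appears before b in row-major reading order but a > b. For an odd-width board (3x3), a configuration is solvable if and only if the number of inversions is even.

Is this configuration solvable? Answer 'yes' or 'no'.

Answer: no

Derivation:
Inversions (pairs i<j in row-major order where tile[i] > tile[j] > 0): 13
13 is odd, so the puzzle is not solvable.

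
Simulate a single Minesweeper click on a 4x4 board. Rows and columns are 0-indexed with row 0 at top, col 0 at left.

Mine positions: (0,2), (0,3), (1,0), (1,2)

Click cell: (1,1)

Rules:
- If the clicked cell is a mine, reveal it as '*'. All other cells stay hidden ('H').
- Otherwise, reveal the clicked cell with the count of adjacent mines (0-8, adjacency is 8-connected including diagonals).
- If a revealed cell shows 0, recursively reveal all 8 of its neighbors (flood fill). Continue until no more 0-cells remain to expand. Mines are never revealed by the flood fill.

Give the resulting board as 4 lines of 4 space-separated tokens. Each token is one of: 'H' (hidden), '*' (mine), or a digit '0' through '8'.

H H H H
H 3 H H
H H H H
H H H H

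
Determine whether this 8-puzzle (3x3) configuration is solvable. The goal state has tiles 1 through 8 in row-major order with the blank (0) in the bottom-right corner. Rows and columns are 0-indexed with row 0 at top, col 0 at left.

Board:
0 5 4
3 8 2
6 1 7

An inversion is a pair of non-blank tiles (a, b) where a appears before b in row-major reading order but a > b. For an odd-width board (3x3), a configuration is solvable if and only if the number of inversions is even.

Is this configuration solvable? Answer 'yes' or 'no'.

Answer: no

Derivation:
Inversions (pairs i<j in row-major order where tile[i] > tile[j] > 0): 15
15 is odd, so the puzzle is not solvable.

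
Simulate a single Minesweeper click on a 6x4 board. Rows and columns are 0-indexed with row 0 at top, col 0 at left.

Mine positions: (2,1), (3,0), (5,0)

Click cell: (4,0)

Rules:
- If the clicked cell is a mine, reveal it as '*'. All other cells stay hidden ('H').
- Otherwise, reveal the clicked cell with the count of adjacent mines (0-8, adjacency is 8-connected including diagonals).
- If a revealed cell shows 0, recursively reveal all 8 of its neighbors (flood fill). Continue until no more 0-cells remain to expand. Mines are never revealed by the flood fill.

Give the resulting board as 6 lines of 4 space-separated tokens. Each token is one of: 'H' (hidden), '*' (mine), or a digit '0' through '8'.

H H H H
H H H H
H H H H
H H H H
2 H H H
H H H H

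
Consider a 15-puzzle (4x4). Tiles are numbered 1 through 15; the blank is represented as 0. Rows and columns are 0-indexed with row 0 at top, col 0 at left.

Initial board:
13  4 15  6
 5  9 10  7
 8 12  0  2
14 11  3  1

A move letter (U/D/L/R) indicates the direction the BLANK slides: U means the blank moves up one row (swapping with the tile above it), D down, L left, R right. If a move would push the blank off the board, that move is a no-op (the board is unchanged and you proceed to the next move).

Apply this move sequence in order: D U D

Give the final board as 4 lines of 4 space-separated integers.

Answer: 13  4 15  6
 5  9 10  7
 8 12  3  2
14 11  0  1

Derivation:
After move 1 (D):
13  4 15  6
 5  9 10  7
 8 12  3  2
14 11  0  1

After move 2 (U):
13  4 15  6
 5  9 10  7
 8 12  0  2
14 11  3  1

After move 3 (D):
13  4 15  6
 5  9 10  7
 8 12  3  2
14 11  0  1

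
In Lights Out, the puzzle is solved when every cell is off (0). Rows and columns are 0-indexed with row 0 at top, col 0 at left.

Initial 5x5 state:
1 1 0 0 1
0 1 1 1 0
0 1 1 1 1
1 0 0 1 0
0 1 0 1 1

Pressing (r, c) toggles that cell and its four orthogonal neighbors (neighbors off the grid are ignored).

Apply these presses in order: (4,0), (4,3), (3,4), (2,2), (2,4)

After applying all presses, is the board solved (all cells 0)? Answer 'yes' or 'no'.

Answer: no

Derivation:
After press 1 at (4,0):
1 1 0 0 1
0 1 1 1 0
0 1 1 1 1
0 0 0 1 0
1 0 0 1 1

After press 2 at (4,3):
1 1 0 0 1
0 1 1 1 0
0 1 1 1 1
0 0 0 0 0
1 0 1 0 0

After press 3 at (3,4):
1 1 0 0 1
0 1 1 1 0
0 1 1 1 0
0 0 0 1 1
1 0 1 0 1

After press 4 at (2,2):
1 1 0 0 1
0 1 0 1 0
0 0 0 0 0
0 0 1 1 1
1 0 1 0 1

After press 5 at (2,4):
1 1 0 0 1
0 1 0 1 1
0 0 0 1 1
0 0 1 1 0
1 0 1 0 1

Lights still on: 13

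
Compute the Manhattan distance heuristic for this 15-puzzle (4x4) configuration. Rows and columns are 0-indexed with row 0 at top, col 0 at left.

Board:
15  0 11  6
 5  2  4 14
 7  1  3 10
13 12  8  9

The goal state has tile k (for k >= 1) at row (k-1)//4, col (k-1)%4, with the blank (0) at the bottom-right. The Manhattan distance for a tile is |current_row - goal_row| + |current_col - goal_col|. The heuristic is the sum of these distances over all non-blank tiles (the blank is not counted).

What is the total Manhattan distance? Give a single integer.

Tile 15: at (0,0), goal (3,2), distance |0-3|+|0-2| = 5
Tile 11: at (0,2), goal (2,2), distance |0-2|+|2-2| = 2
Tile 6: at (0,3), goal (1,1), distance |0-1|+|3-1| = 3
Tile 5: at (1,0), goal (1,0), distance |1-1|+|0-0| = 0
Tile 2: at (1,1), goal (0,1), distance |1-0|+|1-1| = 1
Tile 4: at (1,2), goal (0,3), distance |1-0|+|2-3| = 2
Tile 14: at (1,3), goal (3,1), distance |1-3|+|3-1| = 4
Tile 7: at (2,0), goal (1,2), distance |2-1|+|0-2| = 3
Tile 1: at (2,1), goal (0,0), distance |2-0|+|1-0| = 3
Tile 3: at (2,2), goal (0,2), distance |2-0|+|2-2| = 2
Tile 10: at (2,3), goal (2,1), distance |2-2|+|3-1| = 2
Tile 13: at (3,0), goal (3,0), distance |3-3|+|0-0| = 0
Tile 12: at (3,1), goal (2,3), distance |3-2|+|1-3| = 3
Tile 8: at (3,2), goal (1,3), distance |3-1|+|2-3| = 3
Tile 9: at (3,3), goal (2,0), distance |3-2|+|3-0| = 4
Sum: 5 + 2 + 3 + 0 + 1 + 2 + 4 + 3 + 3 + 2 + 2 + 0 + 3 + 3 + 4 = 37

Answer: 37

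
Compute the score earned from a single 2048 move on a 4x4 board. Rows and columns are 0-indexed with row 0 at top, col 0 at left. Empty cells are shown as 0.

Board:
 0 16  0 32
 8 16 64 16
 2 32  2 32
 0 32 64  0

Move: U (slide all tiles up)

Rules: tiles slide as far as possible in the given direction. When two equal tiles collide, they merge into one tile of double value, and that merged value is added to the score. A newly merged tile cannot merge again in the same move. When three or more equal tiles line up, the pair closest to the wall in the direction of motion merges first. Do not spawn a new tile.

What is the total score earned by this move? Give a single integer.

Slide up:
col 0: [0, 8, 2, 0] -> [8, 2, 0, 0]  score +0 (running 0)
col 1: [16, 16, 32, 32] -> [32, 64, 0, 0]  score +96 (running 96)
col 2: [0, 64, 2, 64] -> [64, 2, 64, 0]  score +0 (running 96)
col 3: [32, 16, 32, 0] -> [32, 16, 32, 0]  score +0 (running 96)
Board after move:
 8 32 64 32
 2 64  2 16
 0  0 64 32
 0  0  0  0

Answer: 96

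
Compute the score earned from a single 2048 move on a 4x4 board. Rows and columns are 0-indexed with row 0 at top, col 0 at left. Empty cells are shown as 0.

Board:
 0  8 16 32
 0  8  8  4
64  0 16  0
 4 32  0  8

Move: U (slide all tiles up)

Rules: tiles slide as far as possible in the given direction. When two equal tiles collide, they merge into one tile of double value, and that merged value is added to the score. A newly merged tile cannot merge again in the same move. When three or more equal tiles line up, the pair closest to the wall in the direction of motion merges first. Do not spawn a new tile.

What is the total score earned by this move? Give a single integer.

Slide up:
col 0: [0, 0, 64, 4] -> [64, 4, 0, 0]  score +0 (running 0)
col 1: [8, 8, 0, 32] -> [16, 32, 0, 0]  score +16 (running 16)
col 2: [16, 8, 16, 0] -> [16, 8, 16, 0]  score +0 (running 16)
col 3: [32, 4, 0, 8] -> [32, 4, 8, 0]  score +0 (running 16)
Board after move:
64 16 16 32
 4 32  8  4
 0  0 16  8
 0  0  0  0

Answer: 16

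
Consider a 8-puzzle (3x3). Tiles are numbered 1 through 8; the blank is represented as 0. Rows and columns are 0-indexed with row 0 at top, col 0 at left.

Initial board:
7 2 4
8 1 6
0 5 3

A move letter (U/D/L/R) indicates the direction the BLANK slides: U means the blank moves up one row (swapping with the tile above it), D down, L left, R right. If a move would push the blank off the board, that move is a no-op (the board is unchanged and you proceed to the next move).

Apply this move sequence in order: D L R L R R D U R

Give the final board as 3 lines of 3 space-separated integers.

Answer: 7 2 4
8 1 0
5 3 6

Derivation:
After move 1 (D):
7 2 4
8 1 6
0 5 3

After move 2 (L):
7 2 4
8 1 6
0 5 3

After move 3 (R):
7 2 4
8 1 6
5 0 3

After move 4 (L):
7 2 4
8 1 6
0 5 3

After move 5 (R):
7 2 4
8 1 6
5 0 3

After move 6 (R):
7 2 4
8 1 6
5 3 0

After move 7 (D):
7 2 4
8 1 6
5 3 0

After move 8 (U):
7 2 4
8 1 0
5 3 6

After move 9 (R):
7 2 4
8 1 0
5 3 6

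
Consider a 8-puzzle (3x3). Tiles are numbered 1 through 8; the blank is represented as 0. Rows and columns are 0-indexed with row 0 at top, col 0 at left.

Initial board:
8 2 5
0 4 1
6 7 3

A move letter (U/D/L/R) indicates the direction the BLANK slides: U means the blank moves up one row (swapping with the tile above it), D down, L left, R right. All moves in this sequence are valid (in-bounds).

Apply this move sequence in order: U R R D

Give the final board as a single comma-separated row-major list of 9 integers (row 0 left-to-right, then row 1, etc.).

Answer: 2, 5, 1, 8, 4, 0, 6, 7, 3

Derivation:
After move 1 (U):
0 2 5
8 4 1
6 7 3

After move 2 (R):
2 0 5
8 4 1
6 7 3

After move 3 (R):
2 5 0
8 4 1
6 7 3

After move 4 (D):
2 5 1
8 4 0
6 7 3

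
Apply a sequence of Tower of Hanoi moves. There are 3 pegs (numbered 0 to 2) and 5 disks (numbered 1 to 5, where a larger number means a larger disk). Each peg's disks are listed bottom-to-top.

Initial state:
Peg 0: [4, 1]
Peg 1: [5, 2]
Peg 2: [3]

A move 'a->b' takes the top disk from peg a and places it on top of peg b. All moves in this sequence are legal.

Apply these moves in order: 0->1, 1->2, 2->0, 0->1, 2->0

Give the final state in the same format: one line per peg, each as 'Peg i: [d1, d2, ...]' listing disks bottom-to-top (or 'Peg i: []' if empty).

After move 1 (0->1):
Peg 0: [4]
Peg 1: [5, 2, 1]
Peg 2: [3]

After move 2 (1->2):
Peg 0: [4]
Peg 1: [5, 2]
Peg 2: [3, 1]

After move 3 (2->0):
Peg 0: [4, 1]
Peg 1: [5, 2]
Peg 2: [3]

After move 4 (0->1):
Peg 0: [4]
Peg 1: [5, 2, 1]
Peg 2: [3]

After move 5 (2->0):
Peg 0: [4, 3]
Peg 1: [5, 2, 1]
Peg 2: []

Answer: Peg 0: [4, 3]
Peg 1: [5, 2, 1]
Peg 2: []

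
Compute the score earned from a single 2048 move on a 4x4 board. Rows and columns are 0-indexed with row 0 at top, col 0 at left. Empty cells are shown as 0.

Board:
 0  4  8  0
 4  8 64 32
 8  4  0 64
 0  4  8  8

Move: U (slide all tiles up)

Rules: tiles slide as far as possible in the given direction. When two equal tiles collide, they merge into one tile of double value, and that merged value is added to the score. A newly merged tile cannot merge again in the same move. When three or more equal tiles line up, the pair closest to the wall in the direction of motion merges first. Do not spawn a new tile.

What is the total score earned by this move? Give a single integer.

Slide up:
col 0: [0, 4, 8, 0] -> [4, 8, 0, 0]  score +0 (running 0)
col 1: [4, 8, 4, 4] -> [4, 8, 8, 0]  score +8 (running 8)
col 2: [8, 64, 0, 8] -> [8, 64, 8, 0]  score +0 (running 8)
col 3: [0, 32, 64, 8] -> [32, 64, 8, 0]  score +0 (running 8)
Board after move:
 4  4  8 32
 8  8 64 64
 0  8  8  8
 0  0  0  0

Answer: 8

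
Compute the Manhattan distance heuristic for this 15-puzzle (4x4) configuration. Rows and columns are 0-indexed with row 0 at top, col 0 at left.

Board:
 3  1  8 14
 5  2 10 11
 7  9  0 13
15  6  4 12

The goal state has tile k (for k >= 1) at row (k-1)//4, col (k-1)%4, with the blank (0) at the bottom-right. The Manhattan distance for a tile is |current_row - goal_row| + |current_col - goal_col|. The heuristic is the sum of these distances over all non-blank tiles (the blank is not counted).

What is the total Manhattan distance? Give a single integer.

Answer: 32

Derivation:
Tile 3: (0,0)->(0,2) = 2
Tile 1: (0,1)->(0,0) = 1
Tile 8: (0,2)->(1,3) = 2
Tile 14: (0,3)->(3,1) = 5
Tile 5: (1,0)->(1,0) = 0
Tile 2: (1,1)->(0,1) = 1
Tile 10: (1,2)->(2,1) = 2
Tile 11: (1,3)->(2,2) = 2
Tile 7: (2,0)->(1,2) = 3
Tile 9: (2,1)->(2,0) = 1
Tile 13: (2,3)->(3,0) = 4
Tile 15: (3,0)->(3,2) = 2
Tile 6: (3,1)->(1,1) = 2
Tile 4: (3,2)->(0,3) = 4
Tile 12: (3,3)->(2,3) = 1
Sum: 2 + 1 + 2 + 5 + 0 + 1 + 2 + 2 + 3 + 1 + 4 + 2 + 2 + 4 + 1 = 32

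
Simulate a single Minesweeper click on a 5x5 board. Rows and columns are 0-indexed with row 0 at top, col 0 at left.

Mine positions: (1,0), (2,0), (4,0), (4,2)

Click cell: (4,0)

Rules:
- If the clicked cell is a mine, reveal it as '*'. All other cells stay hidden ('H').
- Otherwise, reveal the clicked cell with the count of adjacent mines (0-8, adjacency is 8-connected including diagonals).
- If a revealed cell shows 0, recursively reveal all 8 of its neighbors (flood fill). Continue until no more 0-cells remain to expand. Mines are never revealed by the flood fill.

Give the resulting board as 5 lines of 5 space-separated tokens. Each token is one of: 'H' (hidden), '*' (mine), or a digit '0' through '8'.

H H H H H
H H H H H
H H H H H
H H H H H
* H H H H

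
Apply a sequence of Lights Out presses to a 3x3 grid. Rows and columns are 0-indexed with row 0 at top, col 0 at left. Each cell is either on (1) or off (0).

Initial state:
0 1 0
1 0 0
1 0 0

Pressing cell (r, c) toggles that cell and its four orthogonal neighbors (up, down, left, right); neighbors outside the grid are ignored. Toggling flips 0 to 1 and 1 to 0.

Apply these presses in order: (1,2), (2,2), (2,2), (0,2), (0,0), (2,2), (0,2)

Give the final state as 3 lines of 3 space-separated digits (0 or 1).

After press 1 at (1,2):
0 1 1
1 1 1
1 0 1

After press 2 at (2,2):
0 1 1
1 1 0
1 1 0

After press 3 at (2,2):
0 1 1
1 1 1
1 0 1

After press 4 at (0,2):
0 0 0
1 1 0
1 0 1

After press 5 at (0,0):
1 1 0
0 1 0
1 0 1

After press 6 at (2,2):
1 1 0
0 1 1
1 1 0

After press 7 at (0,2):
1 0 1
0 1 0
1 1 0

Answer: 1 0 1
0 1 0
1 1 0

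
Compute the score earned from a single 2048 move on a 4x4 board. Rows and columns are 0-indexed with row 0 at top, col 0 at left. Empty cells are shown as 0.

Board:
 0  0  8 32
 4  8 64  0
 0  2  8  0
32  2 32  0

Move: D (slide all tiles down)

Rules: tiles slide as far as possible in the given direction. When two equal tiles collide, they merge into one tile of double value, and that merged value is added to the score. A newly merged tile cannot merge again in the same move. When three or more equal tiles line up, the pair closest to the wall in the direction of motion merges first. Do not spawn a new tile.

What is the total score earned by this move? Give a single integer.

Answer: 4

Derivation:
Slide down:
col 0: [0, 4, 0, 32] -> [0, 0, 4, 32]  score +0 (running 0)
col 1: [0, 8, 2, 2] -> [0, 0, 8, 4]  score +4 (running 4)
col 2: [8, 64, 8, 32] -> [8, 64, 8, 32]  score +0 (running 4)
col 3: [32, 0, 0, 0] -> [0, 0, 0, 32]  score +0 (running 4)
Board after move:
 0  0  8  0
 0  0 64  0
 4  8  8  0
32  4 32 32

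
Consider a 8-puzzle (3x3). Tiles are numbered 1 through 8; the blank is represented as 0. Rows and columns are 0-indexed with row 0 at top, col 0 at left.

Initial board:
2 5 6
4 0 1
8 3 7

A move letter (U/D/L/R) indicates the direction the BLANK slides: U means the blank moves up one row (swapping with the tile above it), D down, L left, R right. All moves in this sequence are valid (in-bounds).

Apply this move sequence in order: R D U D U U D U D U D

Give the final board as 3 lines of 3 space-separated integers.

Answer: 2 5 6
4 1 0
8 3 7

Derivation:
After move 1 (R):
2 5 6
4 1 0
8 3 7

After move 2 (D):
2 5 6
4 1 7
8 3 0

After move 3 (U):
2 5 6
4 1 0
8 3 7

After move 4 (D):
2 5 6
4 1 7
8 3 0

After move 5 (U):
2 5 6
4 1 0
8 3 7

After move 6 (U):
2 5 0
4 1 6
8 3 7

After move 7 (D):
2 5 6
4 1 0
8 3 7

After move 8 (U):
2 5 0
4 1 6
8 3 7

After move 9 (D):
2 5 6
4 1 0
8 3 7

After move 10 (U):
2 5 0
4 1 6
8 3 7

After move 11 (D):
2 5 6
4 1 0
8 3 7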